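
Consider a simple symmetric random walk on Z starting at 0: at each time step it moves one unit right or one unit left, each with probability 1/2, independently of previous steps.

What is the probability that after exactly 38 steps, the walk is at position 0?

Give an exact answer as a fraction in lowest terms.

Answer: 4418157975/34359738368

Derivation:
To return to 0 after 38 steps: need exactly 19 steps of +1 and 19 of -1.
Favorable paths: C(38,19) = 35345263800
Total paths: 2^38 = 274877906944
P = 35345263800/274877906944 = 4418157975/34359738368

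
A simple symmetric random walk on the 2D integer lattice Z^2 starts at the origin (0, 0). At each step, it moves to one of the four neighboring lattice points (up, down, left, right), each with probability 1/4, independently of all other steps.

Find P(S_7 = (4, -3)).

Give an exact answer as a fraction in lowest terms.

Answer: 35/16384

Derivation:
Let h be the number of horizontal steps (so 7-h are vertical). To end at (4,-3) need (h+4)/2 right-steps and ((7-h)-3)/2 up-steps.
Sum over h with 4 ≤ h ≤ 4, h ≡ 0 (mod 2), 7-h ≡ 1 (mod 2):
h=4: C(7,4)·C(4,4)·C(3,0) = 35·1·1 = 35
Total favorable: 35
Total paths: 4^7 = 16384
P = 35/16384 = 35/16384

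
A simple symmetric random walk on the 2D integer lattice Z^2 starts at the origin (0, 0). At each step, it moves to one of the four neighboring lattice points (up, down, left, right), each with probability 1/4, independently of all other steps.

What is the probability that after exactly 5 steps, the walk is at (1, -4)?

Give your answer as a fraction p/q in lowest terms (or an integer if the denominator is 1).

Answer: 5/1024

Derivation:
Let h be the number of horizontal steps (so 5-h are vertical). To end at (1,-4) need (h+1)/2 right-steps and ((5-h)-4)/2 up-steps.
Sum over h with 1 ≤ h ≤ 1, h ≡ 1 (mod 2), 5-h ≡ 0 (mod 2):
h=1: C(5,1)·C(1,1)·C(4,0) = 5·1·1 = 5
Total favorable: 5
Total paths: 4^5 = 1024
P = 5/1024 = 5/1024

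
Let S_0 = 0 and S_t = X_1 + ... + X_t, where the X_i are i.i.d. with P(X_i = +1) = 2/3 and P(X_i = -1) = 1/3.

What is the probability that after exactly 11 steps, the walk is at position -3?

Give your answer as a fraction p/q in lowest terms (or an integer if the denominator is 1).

To reach position -3 after 11 steps: need 4 steps of +1 and 7 steps of -1.
Number of such sequences: C(11,4) = 330
Each has probability (2/3)^4 · (1/3)^7 = 16/177147
P = 330 · 16/177147 = 1760/59049

Answer: 1760/59049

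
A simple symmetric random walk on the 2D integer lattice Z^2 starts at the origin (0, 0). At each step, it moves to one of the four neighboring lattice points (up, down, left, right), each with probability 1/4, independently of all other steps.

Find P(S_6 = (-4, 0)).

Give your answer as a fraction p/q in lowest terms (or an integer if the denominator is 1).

Answer: 9/1024

Derivation:
Let h be the number of horizontal steps (so 6-h are vertical). To end at (-4,0) need (h-4)/2 right-steps and ((6-h)+0)/2 up-steps.
Sum over h with 4 ≤ h ≤ 6, h ≡ 0 (mod 2), 6-h ≡ 0 (mod 2):
h=4: C(6,4)·C(4,0)·C(2,1) = 15·1·2 = 30
h=6: C(6,6)·C(6,1)·C(0,0) = 1·6·1 = 6
Total favorable: 36
Total paths: 4^6 = 4096
P = 36/4096 = 9/1024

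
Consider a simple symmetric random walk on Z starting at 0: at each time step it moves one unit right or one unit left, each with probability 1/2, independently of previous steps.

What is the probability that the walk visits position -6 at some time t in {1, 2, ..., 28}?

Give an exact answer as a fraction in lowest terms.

Answer: 35558423/134217728

Derivation:
Count via complement. Let g(t,s) = #length-t paths at position s with S_1..S_t all ≠ -6.
g(t,s) = g(t-1,s-1) + g(t-1,s+1) for s ≠ -6; g(t,-6) = 0.
t=0: g(0,0)=1
t=1: g(1,-1)=1 g(1,1)=1
t=2: g(2,-2)=1 g(2,0)=2 g(2,2)=1
t=3: g(3,-3)=1 g(3,-1)=3 g(3,1)=3 g(3,3)=1
t=4: g(4,-4)=1 g(4,-2)=4 g(4,0)=6 g(4,2)=4 g(4,4)=1
t=5: g(5,-5)=1 g(5,-3)=5 g(5,-1)=10 g(5,1)=10 g(5,3)=5 g(5,5)=1
t=6: g(6,-4)=6 g(6,-2)=15 g(6,0)=20 g(6,2)=15 g(6,4)=6 g(6,6)=1
t=7: g(7,-5)=6 g(7,-3)=21 g(7,-1)=35 g(7,1)=35 g(7,3)=21 g(7,5)=7 g(7,7)=1
t=8: g(8,-4)=27 g(8,-2)=56 g(8,0)=70 g(8,2)=56 g(8,4)=28 g(8,6)=8 g(8,8)=1
t=9: g(9,-5)=27 g(9,-3)=83 g(9,-1)=126 g(9,1)=126 g(9,3)=84 g(9,5)=36 g(9,7)=9 g(9,9)=1
t=10: g(10,-4)=110 g(10,-2)=209 g(10,0)=252 g(10,2)=210 g(10,4)=120 g(10,6)=45 g(10,8)=10 g(10,10)=1
t=11: g(11,-5)=110 g(11,-3)=319 g(11,-1)=461 g(11,1)=462 g(11,3)=330 g(11,5)=165 g(11,7)=55 g(11,9)=11 g(11,11)=1
t=12: g(12,-4)=429 g(12,-2)=780 g(12,0)=923 g(12,2)=792 g(12,4)=495 g(12,6)=220 g(12,8)=66 g(12,10)=12 g(12,12)=1
t=13: g(13,-5)=429 g(13,-3)=1209 g(13,-1)=1703 g(13,1)=1715 g(13,3)=1287 g(13,5)=715 g(13,7)=286 g(13,9)=78 g(13,11)=13 g(13,13)=1
t=14: g(14,-4)=1638 g(14,-2)=2912 g(14,0)=3418 g(14,2)=3002 g(14,4)=2002 g(14,6)=1001 g(14,8)=364 g(14,10)=91 g(14,12)=14 g(14,14)=1
t=15: g(15,-5)=1638 g(15,-3)=4550 g(15,-1)=6330 g(15,1)=6420 g(15,3)=5004 g(15,5)=3003 g(15,7)=1365 g(15,9)=455 g(15,11)=105 g(15,13)=15 g(15,15)=1
t=16: g(16,-4)=6188 g(16,-2)=10880 g(16,0)=12750 g(16,2)=11424 g(16,4)=8007 g(16,6)=4368 g(16,8)=1820 g(16,10)=560 g(16,12)=120 g(16,14)=16 g(16,16)=1
t=17: g(17,-5)=6188 g(17,-3)=17068 g(17,-1)=23630 g(17,1)=24174 g(17,3)=19431 g(17,5)=12375 g(17,7)=6188 g(17,9)=2380 g(17,11)=680 g(17,13)=136 g(17,15)=17 g(17,17)=1
t=18: g(18,-4)=23256 g(18,-2)=40698 g(18,0)=47804 g(18,2)=43605 g(18,4)=31806 g(18,6)=18563 g(18,8)=8568 g(18,10)=3060 g(18,12)=816 g(18,14)=153 g(18,16)=18 g(18,18)=1
t=19: g(19,-5)=23256 g(19,-3)=63954 g(19,-1)=88502 g(19,1)=91409 g(19,3)=75411 g(19,5)=50369 g(19,7)=27131 g(19,9)=11628 g(19,11)=3876 g(19,13)=969 g(19,15)=171 g(19,17)=19 g(19,19)=1
t=20: g(20,-4)=87210 g(20,-2)=152456 g(20,0)=179911 g(20,2)=166820 g(20,4)=125780 g(20,6)=77500 g(20,8)=38759 g(20,10)=15504 g(20,12)=4845 g(20,14)=1140 g(20,16)=190 g(20,18)=20 g(20,20)=1
t=21: g(21,-5)=87210 g(21,-3)=239666 g(21,-1)=332367 g(21,1)=346731 g(21,3)=292600 g(21,5)=203280 g(21,7)=116259 g(21,9)=54263 g(21,11)=20349 g(21,13)=5985 g(21,15)=1330 g(21,17)=210 g(21,19)=21 g(21,21)=1
t=22: g(22,-4)=326876 g(22,-2)=572033 g(22,0)=679098 g(22,2)=639331 g(22,4)=495880 g(22,6)=319539 g(22,8)=170522 g(22,10)=74612 g(22,12)=26334 g(22,14)=7315 g(22,16)=1540 g(22,18)=231 g(22,20)=22 g(22,22)=1
t=23: g(23,-5)=326876 g(23,-3)=898909 g(23,-1)=1251131 g(23,1)=1318429 g(23,3)=1135211 g(23,5)=815419 g(23,7)=490061 g(23,9)=245134 g(23,11)=100946 g(23,13)=33649 g(23,15)=8855 g(23,17)=1771 g(23,19)=253 g(23,21)=23 g(23,23)=1
t=24: g(24,-4)=1225785 g(24,-2)=2150040 g(24,0)=2569560 g(24,2)=2453640 g(24,4)=1950630 g(24,6)=1305480 g(24,8)=735195 g(24,10)=346080 g(24,12)=134595 g(24,14)=42504 g(24,16)=10626 g(24,18)=2024 g(24,20)=276 g(24,22)=24 g(24,24)=1
t=25: g(25,-5)=1225785 g(25,-3)=3375825 g(25,-1)=4719600 g(25,1)=5023200 g(25,3)=4404270 g(25,5)=3256110 g(25,7)=2040675 g(25,9)=1081275 g(25,11)=480675 g(25,13)=177099 g(25,15)=53130 g(25,17)=12650 g(25,19)=2300 g(25,21)=300 g(25,23)=25 g(25,25)=1
t=26: g(26,-4)=4601610 g(26,-2)=8095425 g(26,0)=9742800 g(26,2)=9427470 g(26,4)=7660380 g(26,6)=5296785 g(26,8)=3121950 g(26,10)=1561950 g(26,12)=657774 g(26,14)=230229 g(26,16)=65780 g(26,18)=14950 g(26,20)=2600 g(26,22)=325 g(26,24)=26 g(26,26)=1
t=27: g(27,-5)=4601610 g(27,-3)=12697035 g(27,-1)=17838225 g(27,1)=19170270 g(27,3)=17087850 g(27,5)=12957165 g(27,7)=8418735 g(27,9)=4683900 g(27,11)=2219724 g(27,13)=888003 g(27,15)=296009 g(27,17)=80730 g(27,19)=17550 g(27,21)=2925 g(27,23)=351 g(27,25)=27 g(27,27)=1
t=28: g(28,-4)=17298645 g(28,-2)=30535260 g(28,0)=37008495 g(28,2)=36258120 g(28,4)=30045015 g(28,6)=21375900 g(28,8)=13102635 g(28,10)=6903624 g(28,12)=3107727 g(28,14)=1184012 g(28,16)=376739 g(28,18)=98280 g(28,20)=20475 g(28,22)=3276 g(28,24)=378 g(28,26)=28 g(28,28)=1
Paths never hitting -6: Σ_s g(28,s) = 197318610
Paths hitting -6: 2^28 - 197318610 = 71116846
P = 71116846/268435456 = 35558423/134217728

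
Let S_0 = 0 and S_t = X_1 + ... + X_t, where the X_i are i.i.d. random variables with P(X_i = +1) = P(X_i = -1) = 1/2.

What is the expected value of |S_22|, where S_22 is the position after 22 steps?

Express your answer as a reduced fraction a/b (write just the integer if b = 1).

S_22 takes values m ≡ 0 (mod 2) with |m| ≤ 22; P(S_22=m) = C(22,(22+m)/2)/2^22.
Total paths: 2^22 = 4194304
Distribution: P(S=-22)=1/4194304, P(S=-20)=22/4194304, P(S=-18)=231/4194304, P(S=-16)=1540/4194304, P(S=-14)=7315/4194304, P(S=-12)=26334/4194304, P(S=-10)=74613/4194304, P(S=-8)=170544/4194304, P(S=-6)=319770/4194304, P(S=-4)=497420/4194304, P(S=-2)=646646/4194304, P(S=0)=705432/4194304, P(S=2)=646646/4194304, P(S=4)=497420/4194304, P(S=6)=319770/4194304, P(S=8)=170544/4194304, P(S=10)=74613/4194304, P(S=12)=26334/4194304, P(S=14)=7315/4194304, P(S=16)=1540/4194304, P(S=18)=231/4194304, P(S=20)=22/4194304, P(S=22)=1/4194304
E[|S_22|] = Σ_m |m|·P(S_22=m) = 15519504/4194304 = 969969/262144

Answer: 969969/262144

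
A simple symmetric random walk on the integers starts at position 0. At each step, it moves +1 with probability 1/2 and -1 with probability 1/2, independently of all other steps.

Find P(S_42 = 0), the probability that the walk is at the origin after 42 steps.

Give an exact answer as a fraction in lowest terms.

Answer: 67282234305/549755813888

Derivation:
To return to 0 after 42 steps: need exactly 21 steps of +1 and 21 of -1.
Favorable paths: C(42,21) = 538257874440
Total paths: 2^42 = 4398046511104
P = 538257874440/4398046511104 = 67282234305/549755813888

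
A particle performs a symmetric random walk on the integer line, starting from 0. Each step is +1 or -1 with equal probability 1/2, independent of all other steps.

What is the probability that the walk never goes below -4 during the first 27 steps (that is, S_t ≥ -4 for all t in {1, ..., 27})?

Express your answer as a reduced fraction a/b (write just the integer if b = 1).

Let f(t,s) = #length-t paths at position s with S_1..S_t all ≥ -4.
f(t,s) = f(t-1,s-1) + f(t-1,s+1) for s ≥ -4; f(t,s) = 0 for s < -4.
t=0: f(0,0)=1
t=1: f(1,-1)=1 f(1,1)=1
t=2: f(2,-2)=1 f(2,0)=2 f(2,2)=1
t=3: f(3,-3)=1 f(3,-1)=3 f(3,1)=3 f(3,3)=1
t=4: f(4,-4)=1 f(4,-2)=4 f(4,0)=6 f(4,2)=4 f(4,4)=1
t=5: f(5,-3)=5 f(5,-1)=10 f(5,1)=10 f(5,3)=5 f(5,5)=1
t=6: f(6,-4)=5 f(6,-2)=15 f(6,0)=20 f(6,2)=15 f(6,4)=6 f(6,6)=1
t=7: f(7,-3)=20 f(7,-1)=35 f(7,1)=35 f(7,3)=21 f(7,5)=7 f(7,7)=1
t=8: f(8,-4)=20 f(8,-2)=55 f(8,0)=70 f(8,2)=56 f(8,4)=28 f(8,6)=8 f(8,8)=1
t=9: f(9,-3)=75 f(9,-1)=125 f(9,1)=126 f(9,3)=84 f(9,5)=36 f(9,7)=9 f(9,9)=1
t=10: f(10,-4)=75 f(10,-2)=200 f(10,0)=251 f(10,2)=210 f(10,4)=120 f(10,6)=45 f(10,8)=10 f(10,10)=1
t=11: f(11,-3)=275 f(11,-1)=451 f(11,1)=461 f(11,3)=330 f(11,5)=165 f(11,7)=55 f(11,9)=11 f(11,11)=1
t=12: f(12,-4)=275 f(12,-2)=726 f(12,0)=912 f(12,2)=791 f(12,4)=495 f(12,6)=220 f(12,8)=66 f(12,10)=12 f(12,12)=1
t=13: f(13,-3)=1001 f(13,-1)=1638 f(13,1)=1703 f(13,3)=1286 f(13,5)=715 f(13,7)=286 f(13,9)=78 f(13,11)=13 f(13,13)=1
t=14: f(14,-4)=1001 f(14,-2)=2639 f(14,0)=3341 f(14,2)=2989 f(14,4)=2001 f(14,6)=1001 f(14,8)=364 f(14,10)=91 f(14,12)=14 f(14,14)=1
t=15: f(15,-3)=3640 f(15,-1)=5980 f(15,1)=6330 f(15,3)=4990 f(15,5)=3002 f(15,7)=1365 f(15,9)=455 f(15,11)=105 f(15,13)=15 f(15,15)=1
t=16: f(16,-4)=3640 f(16,-2)=9620 f(16,0)=12310 f(16,2)=11320 f(16,4)=7992 f(16,6)=4367 f(16,8)=1820 f(16,10)=560 f(16,12)=120 f(16,14)=16 f(16,16)=1
t=17: f(17,-3)=13260 f(17,-1)=21930 f(17,1)=23630 f(17,3)=19312 f(17,5)=12359 f(17,7)=6187 f(17,9)=2380 f(17,11)=680 f(17,13)=136 f(17,15)=17 f(17,17)=1
t=18: f(18,-4)=13260 f(18,-2)=35190 f(18,0)=45560 f(18,2)=42942 f(18,4)=31671 f(18,6)=18546 f(18,8)=8567 f(18,10)=3060 f(18,12)=816 f(18,14)=153 f(18,16)=18 f(18,18)=1
t=19: f(19,-3)=48450 f(19,-1)=80750 f(19,1)=88502 f(19,3)=74613 f(19,5)=50217 f(19,7)=27113 f(19,9)=11627 f(19,11)=3876 f(19,13)=969 f(19,15)=171 f(19,17)=19 f(19,19)=1
t=20: f(20,-4)=48450 f(20,-2)=129200 f(20,0)=169252 f(20,2)=163115 f(20,4)=124830 f(20,6)=77330 f(20,8)=38740 f(20,10)=15503 f(20,12)=4845 f(20,14)=1140 f(20,16)=190 f(20,18)=20 f(20,20)=1
t=21: f(21,-3)=177650 f(21,-1)=298452 f(21,1)=332367 f(21,3)=287945 f(21,5)=202160 f(21,7)=116070 f(21,9)=54243 f(21,11)=20348 f(21,13)=5985 f(21,15)=1330 f(21,17)=210 f(21,19)=21 f(21,21)=1
t=22: f(22,-4)=177650 f(22,-2)=476102 f(22,0)=630819 f(22,2)=620312 f(22,4)=490105 f(22,6)=318230 f(22,8)=170313 f(22,10)=74591 f(22,12)=26333 f(22,14)=7315 f(22,16)=1540 f(22,18)=231 f(22,20)=22 f(22,22)=1
t=23: f(23,-3)=653752 f(23,-1)=1106921 f(23,1)=1251131 f(23,3)=1110417 f(23,5)=808335 f(23,7)=488543 f(23,9)=244904 f(23,11)=100924 f(23,13)=33648 f(23,15)=8855 f(23,17)=1771 f(23,19)=253 f(23,21)=23 f(23,23)=1
t=24: f(24,-4)=653752 f(24,-2)=1760673 f(24,0)=2358052 f(24,2)=2361548 f(24,4)=1918752 f(24,6)=1296878 f(24,8)=733447 f(24,10)=345828 f(24,12)=134572 f(24,14)=42503 f(24,16)=10626 f(24,18)=2024 f(24,20)=276 f(24,22)=24 f(24,24)=1
t=25: f(25,-3)=2414425 f(25,-1)=4118725 f(25,1)=4719600 f(25,3)=4280300 f(25,5)=3215630 f(25,7)=2030325 f(25,9)=1079275 f(25,11)=480400 f(25,13)=177075 f(25,15)=53129 f(25,17)=12650 f(25,19)=2300 f(25,21)=300 f(25,23)=25 f(25,25)=1
t=26: f(26,-4)=2414425 f(26,-2)=6533150 f(26,0)=8838325 f(26,2)=8999900 f(26,4)=7495930 f(26,6)=5245955 f(26,8)=3109600 f(26,10)=1559675 f(26,12)=657475 f(26,14)=230204 f(26,16)=65779 f(26,18)=14950 f(26,20)=2600 f(26,22)=325 f(26,24)=26 f(26,26)=1
t=27: f(27,-3)=8947575 f(27,-1)=15371475 f(27,1)=17838225 f(27,3)=16495830 f(27,5)=12741885 f(27,7)=8355555 f(27,9)=4669275 f(27,11)=2217150 f(27,13)=887679 f(27,15)=295983 f(27,17)=80729 f(27,19)=17550 f(27,21)=2925 f(27,23)=351 f(27,25)=27 f(27,27)=1
Σ_s f(27,s) = 87922215
P = 87922215/134217728 = 87922215/134217728

Answer: 87922215/134217728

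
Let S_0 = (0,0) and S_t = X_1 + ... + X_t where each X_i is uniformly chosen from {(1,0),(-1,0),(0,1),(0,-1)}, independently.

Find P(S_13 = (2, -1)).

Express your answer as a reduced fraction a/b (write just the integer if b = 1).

Answer: 552123/16777216

Derivation:
Let h be the number of horizontal steps (so 13-h are vertical). To end at (2,-1) need (h+2)/2 right-steps and ((13-h)-1)/2 up-steps.
Sum over h with 2 ≤ h ≤ 12, h ≡ 0 (mod 2), 13-h ≡ 1 (mod 2):
h=2: C(13,2)·C(2,2)·C(11,5) = 78·1·462 = 36036
h=4: C(13,4)·C(4,3)·C(9,4) = 715·4·126 = 360360
h=6: C(13,6)·C(6,4)·C(7,3) = 1716·15·35 = 900900
h=8: C(13,8)·C(8,5)·C(5,2) = 1287·56·10 = 720720
h=10: C(13,10)·C(10,6)·C(3,1) = 286·210·3 = 180180
h=12: C(13,12)·C(12,7)·C(1,0) = 13·792·1 = 10296
Total favorable: 2208492
Total paths: 4^13 = 67108864
P = 2208492/67108864 = 552123/16777216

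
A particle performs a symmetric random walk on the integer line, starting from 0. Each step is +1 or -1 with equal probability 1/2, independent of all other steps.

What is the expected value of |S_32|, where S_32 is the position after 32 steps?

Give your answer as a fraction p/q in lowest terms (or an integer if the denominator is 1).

S_32 takes values m ≡ 0 (mod 2) with |m| ≤ 32; P(S_32=m) = C(32,(32+m)/2)/2^32.
Total paths: 2^32 = 4294967296
Distribution: P(S=-32)=1/4294967296, P(S=-30)=32/4294967296, P(S=-28)=496/4294967296, P(S=-26)=4960/4294967296, P(S=-24)=35960/4294967296, P(S=-22)=201376/4294967296, P(S=-20)=906192/4294967296, P(S=-18)=3365856/4294967296, P(S=-16)=10518300/4294967296, P(S=-14)=28048800/4294967296, P(S=-12)=64512240/4294967296, P(S=-10)=129024480/4294967296, P(S=-8)=225792840/4294967296, P(S=-6)=347373600/4294967296, P(S=-4)=471435600/4294967296, P(S=-2)=565722720/4294967296, P(S=0)=601080390/4294967296, P(S=2)=565722720/4294967296, P(S=4)=471435600/4294967296, P(S=6)=347373600/4294967296, P(S=8)=225792840/4294967296, P(S=10)=129024480/4294967296, P(S=12)=64512240/4294967296, P(S=14)=28048800/4294967296, P(S=16)=10518300/4294967296, P(S=18)=3365856/4294967296, P(S=20)=906192/4294967296, P(S=22)=201376/4294967296, P(S=24)=35960/4294967296, P(S=26)=4960/4294967296, P(S=28)=496/4294967296, P(S=30)=32/4294967296, P(S=32)=1/4294967296
E[|S_32|] = Σ_m |m|·P(S_32=m) = 19234572480/4294967296 = 300540195/67108864

Answer: 300540195/67108864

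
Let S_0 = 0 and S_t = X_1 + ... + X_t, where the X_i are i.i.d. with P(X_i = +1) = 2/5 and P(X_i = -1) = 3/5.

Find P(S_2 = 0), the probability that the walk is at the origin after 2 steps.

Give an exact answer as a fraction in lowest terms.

Answer: 12/25

Derivation:
To be at 0 after 2 steps: need exactly 1 step of +1 and 1 of -1.
Number of such sequences: C(2,1) = 2
Each has probability (2/5)^1 · (3/5)^1 = 6/25
P = 2 · 6/25 = 12/25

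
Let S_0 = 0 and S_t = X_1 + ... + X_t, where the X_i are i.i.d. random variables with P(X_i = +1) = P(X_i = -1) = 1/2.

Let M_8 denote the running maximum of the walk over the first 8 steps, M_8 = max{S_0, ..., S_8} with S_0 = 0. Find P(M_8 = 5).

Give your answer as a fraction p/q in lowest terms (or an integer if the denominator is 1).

Answer: 1/32

Derivation:
Let M_8 = max(S_0,...,S_8). Use the reflection principle: for j ≥ 1, #{paths with M_8 ≥ j} = #{S_8 ≥ j} + #{S_8 ≥ j+1}.
By reflection, #{M_8 ≥ 5} = #{S_8 ≥ 5} + #{S_8 ≥ 6} = 9 + 9 = 18.
#{M_8 ≥ 6} = #{S_8 ≥ 6} + #{S_8 ≥ 7} = 9 + 1 = 10.
#{M_8 = 5} = 18 - 10 = 8.
P(M_8 = 5) = 8/256 = 1/32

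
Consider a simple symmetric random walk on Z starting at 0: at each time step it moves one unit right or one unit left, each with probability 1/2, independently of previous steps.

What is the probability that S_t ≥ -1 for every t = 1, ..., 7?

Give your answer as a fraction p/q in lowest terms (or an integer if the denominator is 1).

Let f(t,s) = #length-t paths at position s with S_1..S_t all ≥ -1.
f(t,s) = f(t-1,s-1) + f(t-1,s+1) for s ≥ -1; f(t,s) = 0 for s < -1.
t=0: f(0,0)=1
t=1: f(1,-1)=1 f(1,1)=1
t=2: f(2,0)=2 f(2,2)=1
t=3: f(3,-1)=2 f(3,1)=3 f(3,3)=1
t=4: f(4,0)=5 f(4,2)=4 f(4,4)=1
t=5: f(5,-1)=5 f(5,1)=9 f(5,3)=5 f(5,5)=1
t=6: f(6,0)=14 f(6,2)=14 f(6,4)=6 f(6,6)=1
t=7: f(7,-1)=14 f(7,1)=28 f(7,3)=20 f(7,5)=7 f(7,7)=1
Σ_s f(7,s) = 70
P = 70/128 = 35/64

Answer: 35/64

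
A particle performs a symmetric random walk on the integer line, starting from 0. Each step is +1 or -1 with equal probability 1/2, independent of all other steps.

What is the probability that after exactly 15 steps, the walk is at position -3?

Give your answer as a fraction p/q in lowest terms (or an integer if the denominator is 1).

To reach position -3 after 15 steps: need 6 steps of +1 and 9 of -1.
Favorable paths: C(15,6) = 5005
Total paths: 2^15 = 32768
P = 5005/32768 = 5005/32768

Answer: 5005/32768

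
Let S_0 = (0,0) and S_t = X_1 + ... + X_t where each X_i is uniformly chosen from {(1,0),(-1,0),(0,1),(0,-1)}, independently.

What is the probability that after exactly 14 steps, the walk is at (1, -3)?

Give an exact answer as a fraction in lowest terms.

Answer: 3006003/134217728

Derivation:
Let h be the number of horizontal steps (so 14-h are vertical). To end at (1,-3) need (h+1)/2 right-steps and ((14-h)-3)/2 up-steps.
Sum over h with 1 ≤ h ≤ 11, h ≡ 1 (mod 2), 14-h ≡ 1 (mod 2):
h=1: C(14,1)·C(1,1)·C(13,5) = 14·1·1287 = 18018
h=3: C(14,3)·C(3,2)·C(11,4) = 364·3·330 = 360360
h=5: C(14,5)·C(5,3)·C(9,3) = 2002·10·84 = 1681680
h=7: C(14,7)·C(7,4)·C(7,2) = 3432·35·21 = 2522520
h=9: C(14,9)·C(9,5)·C(5,1) = 2002·126·5 = 1261260
h=11: C(14,11)·C(11,6)·C(3,0) = 364·462·1 = 168168
Total favorable: 6012006
Total paths: 4^14 = 268435456
P = 6012006/268435456 = 3006003/134217728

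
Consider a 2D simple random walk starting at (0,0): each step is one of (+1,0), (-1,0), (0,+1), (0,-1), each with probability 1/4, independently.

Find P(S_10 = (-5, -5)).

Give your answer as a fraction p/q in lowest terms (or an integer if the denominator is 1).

Let h be the number of horizontal steps (so 10-h are vertical). To end at (-5,-5) need (h-5)/2 right-steps and ((10-h)-5)/2 up-steps.
Sum over h with 5 ≤ h ≤ 5, h ≡ 1 (mod 2), 10-h ≡ 1 (mod 2):
h=5: C(10,5)·C(5,0)·C(5,0) = 252·1·1 = 252
Total favorable: 252
Total paths: 4^10 = 1048576
P = 252/1048576 = 63/262144

Answer: 63/262144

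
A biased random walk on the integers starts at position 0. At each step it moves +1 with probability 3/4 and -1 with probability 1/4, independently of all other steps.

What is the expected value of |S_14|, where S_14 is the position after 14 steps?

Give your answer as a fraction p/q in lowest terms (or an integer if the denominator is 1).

S_14 takes values m ≡ 0 (mod 2) with |m| ≤ 14; P(S_14=m) = C(14,(14+m)/2) · (3/4)^((14+m)/2) · (1/4)^((14-m)/2).
Distribution: P(S=-14)=1/268435456, P(S=-12)=21/134217728, P(S=-10)=819/268435456, P(S=-8)=2457/67108864, P(S=-6)=81081/268435456, P(S=-4)=243243/134217728, P(S=-2)=2189187/268435456, P(S=0)=938223/33554432, P(S=2)=19702683/268435456, P(S=4)=19702683/134217728, P(S=6)=59108049/268435456, P(S=8)=16120377/67108864, P(S=10)=48361131/268435456, P(S=12)=11160261/134217728, P(S=14)=4782969/268435456
E[|S_14|] = Σ_m |m|·P(S_14=m) = 118302779/16777216

Answer: 118302779/16777216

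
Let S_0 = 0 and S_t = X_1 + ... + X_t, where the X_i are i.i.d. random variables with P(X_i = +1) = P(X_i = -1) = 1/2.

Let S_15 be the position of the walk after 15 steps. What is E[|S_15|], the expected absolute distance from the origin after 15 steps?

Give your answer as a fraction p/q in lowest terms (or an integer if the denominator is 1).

Answer: 6435/2048

Derivation:
S_15 takes values m ≡ 1 (mod 2) with |m| ≤ 15; P(S_15=m) = C(15,(15+m)/2)/2^15.
Total paths: 2^15 = 32768
Distribution: P(S=-15)=1/32768, P(S=-13)=15/32768, P(S=-11)=105/32768, P(S=-9)=455/32768, P(S=-7)=1365/32768, P(S=-5)=3003/32768, P(S=-3)=5005/32768, P(S=-1)=6435/32768, P(S=1)=6435/32768, P(S=3)=5005/32768, P(S=5)=3003/32768, P(S=7)=1365/32768, P(S=9)=455/32768, P(S=11)=105/32768, P(S=13)=15/32768, P(S=15)=1/32768
E[|S_15|] = Σ_m |m|·P(S_15=m) = 102960/32768 = 6435/2048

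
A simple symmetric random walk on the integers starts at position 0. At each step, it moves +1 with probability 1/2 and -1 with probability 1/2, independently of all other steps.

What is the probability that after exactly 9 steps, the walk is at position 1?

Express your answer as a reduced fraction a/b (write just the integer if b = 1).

To reach position 1 after 9 steps: need 5 steps of +1 and 4 of -1.
Favorable paths: C(9,5) = 126
Total paths: 2^9 = 512
P = 126/512 = 63/256

Answer: 63/256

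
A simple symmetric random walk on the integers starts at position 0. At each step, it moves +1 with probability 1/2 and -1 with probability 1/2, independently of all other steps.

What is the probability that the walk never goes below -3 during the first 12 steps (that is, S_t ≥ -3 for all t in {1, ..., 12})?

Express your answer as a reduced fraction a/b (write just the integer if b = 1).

Let f(t,s) = #length-t paths at position s with S_1..S_t all ≥ -3.
f(t,s) = f(t-1,s-1) + f(t-1,s+1) for s ≥ -3; f(t,s) = 0 for s < -3.
t=0: f(0,0)=1
t=1: f(1,-1)=1 f(1,1)=1
t=2: f(2,-2)=1 f(2,0)=2 f(2,2)=1
t=3: f(3,-3)=1 f(3,-1)=3 f(3,1)=3 f(3,3)=1
t=4: f(4,-2)=4 f(4,0)=6 f(4,2)=4 f(4,4)=1
t=5: f(5,-3)=4 f(5,-1)=10 f(5,1)=10 f(5,3)=5 f(5,5)=1
t=6: f(6,-2)=14 f(6,0)=20 f(6,2)=15 f(6,4)=6 f(6,6)=1
t=7: f(7,-3)=14 f(7,-1)=34 f(7,1)=35 f(7,3)=21 f(7,5)=7 f(7,7)=1
t=8: f(8,-2)=48 f(8,0)=69 f(8,2)=56 f(8,4)=28 f(8,6)=8 f(8,8)=1
t=9: f(9,-3)=48 f(9,-1)=117 f(9,1)=125 f(9,3)=84 f(9,5)=36 f(9,7)=9 f(9,9)=1
t=10: f(10,-2)=165 f(10,0)=242 f(10,2)=209 f(10,4)=120 f(10,6)=45 f(10,8)=10 f(10,10)=1
t=11: f(11,-3)=165 f(11,-1)=407 f(11,1)=451 f(11,3)=329 f(11,5)=165 f(11,7)=55 f(11,9)=11 f(11,11)=1
t=12: f(12,-2)=572 f(12,0)=858 f(12,2)=780 f(12,4)=494 f(12,6)=220 f(12,8)=66 f(12,10)=12 f(12,12)=1
Σ_s f(12,s) = 3003
P = 3003/4096 = 3003/4096

Answer: 3003/4096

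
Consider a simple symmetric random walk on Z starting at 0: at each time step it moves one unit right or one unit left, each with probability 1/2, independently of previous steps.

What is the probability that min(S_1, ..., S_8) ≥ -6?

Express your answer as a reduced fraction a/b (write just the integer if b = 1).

Let f(t,s) = #length-t paths at position s with S_1..S_t all ≥ -6.
f(t,s) = f(t-1,s-1) + f(t-1,s+1) for s ≥ -6; f(t,s) = 0 for s < -6.
t=0: f(0,0)=1
t=1: f(1,-1)=1 f(1,1)=1
t=2: f(2,-2)=1 f(2,0)=2 f(2,2)=1
t=3: f(3,-3)=1 f(3,-1)=3 f(3,1)=3 f(3,3)=1
t=4: f(4,-4)=1 f(4,-2)=4 f(4,0)=6 f(4,2)=4 f(4,4)=1
t=5: f(5,-5)=1 f(5,-3)=5 f(5,-1)=10 f(5,1)=10 f(5,3)=5 f(5,5)=1
t=6: f(6,-6)=1 f(6,-4)=6 f(6,-2)=15 f(6,0)=20 f(6,2)=15 f(6,4)=6 f(6,6)=1
t=7: f(7,-5)=7 f(7,-3)=21 f(7,-1)=35 f(7,1)=35 f(7,3)=21 f(7,5)=7 f(7,7)=1
t=8: f(8,-6)=7 f(8,-4)=28 f(8,-2)=56 f(8,0)=70 f(8,2)=56 f(8,4)=28 f(8,6)=8 f(8,8)=1
Σ_s f(8,s) = 254
P = 254/256 = 127/128

Answer: 127/128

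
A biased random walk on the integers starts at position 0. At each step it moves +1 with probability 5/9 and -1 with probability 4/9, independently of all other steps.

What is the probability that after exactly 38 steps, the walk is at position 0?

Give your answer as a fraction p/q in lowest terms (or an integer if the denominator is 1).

Answer: 61770325557248000000000000000000000/608266787713357709119683992618861307

Derivation:
To be at 0 after 38 steps: need exactly 19 steps of +1 and 19 of -1.
Number of such sequences: C(38,19) = 35345263800
Each has probability (5/9)^19 · (4/9)^19 = 5242880000000000000000000/1824800363140073127359051977856583921
P = 35345263800 · 5242880000000000000000000/1824800363140073127359051977856583921 = 61770325557248000000000000000000000/608266787713357709119683992618861307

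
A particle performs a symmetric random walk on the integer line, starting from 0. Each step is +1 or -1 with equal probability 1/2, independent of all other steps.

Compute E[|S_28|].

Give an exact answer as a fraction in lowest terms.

S_28 takes values m ≡ 0 (mod 2) with |m| ≤ 28; P(S_28=m) = C(28,(28+m)/2)/2^28.
Total paths: 2^28 = 268435456
Distribution: P(S=-28)=1/268435456, P(S=-26)=28/268435456, P(S=-24)=378/268435456, P(S=-22)=3276/268435456, P(S=-20)=20475/268435456, P(S=-18)=98280/268435456, P(S=-16)=376740/268435456, P(S=-14)=1184040/268435456, P(S=-12)=3108105/268435456, P(S=-10)=6906900/268435456, P(S=-8)=13123110/268435456, P(S=-6)=21474180/268435456, P(S=-4)=30421755/268435456, P(S=-2)=37442160/268435456, P(S=0)=40116600/268435456, P(S=2)=37442160/268435456, P(S=4)=30421755/268435456, P(S=6)=21474180/268435456, P(S=8)=13123110/268435456, P(S=10)=6906900/268435456, P(S=12)=3108105/268435456, P(S=14)=1184040/268435456, P(S=16)=376740/268435456, P(S=18)=98280/268435456, P(S=20)=20475/268435456, P(S=22)=3276/268435456, P(S=24)=378/268435456, P(S=26)=28/268435456, P(S=28)=1/268435456
E[|S_28|] = Σ_m |m|·P(S_28=m) = 1123264800/268435456 = 35102025/8388608

Answer: 35102025/8388608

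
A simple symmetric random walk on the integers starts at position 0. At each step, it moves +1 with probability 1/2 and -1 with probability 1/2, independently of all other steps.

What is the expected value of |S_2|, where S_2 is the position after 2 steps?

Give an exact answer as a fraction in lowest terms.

S_2 takes values m ≡ 0 (mod 2) with |m| ≤ 2; P(S_2=m) = C(2,(2+m)/2)/2^2.
Total paths: 2^2 = 4
Distribution: P(S=-2)=1/4, P(S=0)=2/4, P(S=2)=1/4
E[|S_2|] = Σ_m |m|·P(S_2=m) = 4/4 = 1

Answer: 1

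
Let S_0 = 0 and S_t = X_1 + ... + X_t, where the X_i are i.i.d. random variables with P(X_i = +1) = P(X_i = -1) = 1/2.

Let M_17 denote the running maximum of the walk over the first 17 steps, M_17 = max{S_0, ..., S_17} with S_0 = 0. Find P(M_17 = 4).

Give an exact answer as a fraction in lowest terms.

Answer: 1547/16384

Derivation:
Let M_17 = max(S_0,...,S_17). Use the reflection principle: for j ≥ 1, #{paths with M_17 ≥ j} = #{S_17 ≥ j} + #{S_17 ≥ j+1}.
By reflection, #{M_17 ≥ 4} = #{S_17 ≥ 4} + #{S_17 ≥ 5} = 21778 + 21778 = 43556.
#{M_17 ≥ 5} = #{S_17 ≥ 5} + #{S_17 ≥ 6} = 21778 + 9402 = 31180.
#{M_17 = 4} = 43556 - 31180 = 12376.
P(M_17 = 4) = 12376/131072 = 1547/16384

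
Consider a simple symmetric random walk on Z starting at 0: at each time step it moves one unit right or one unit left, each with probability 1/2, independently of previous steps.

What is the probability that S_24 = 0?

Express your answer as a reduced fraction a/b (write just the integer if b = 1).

Answer: 676039/4194304

Derivation:
To return to 0 after 24 steps: need exactly 12 steps of +1 and 12 of -1.
Favorable paths: C(24,12) = 2704156
Total paths: 2^24 = 16777216
P = 2704156/16777216 = 676039/4194304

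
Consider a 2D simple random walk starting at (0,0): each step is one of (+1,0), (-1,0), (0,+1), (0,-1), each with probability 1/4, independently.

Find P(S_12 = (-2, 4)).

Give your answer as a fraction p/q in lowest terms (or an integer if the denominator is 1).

Let h be the number of horizontal steps (so 12-h are vertical). To end at (-2,4) need (h-2)/2 right-steps and ((12-h)+4)/2 up-steps.
Sum over h with 2 ≤ h ≤ 8, h ≡ 0 (mod 2), 12-h ≡ 0 (mod 2):
h=2: C(12,2)·C(2,0)·C(10,7) = 66·1·120 = 7920
h=4: C(12,4)·C(4,1)·C(8,6) = 495·4·28 = 55440
h=6: C(12,6)·C(6,2)·C(6,5) = 924·15·6 = 83160
h=8: C(12,8)·C(8,3)·C(4,4) = 495·56·1 = 27720
Total favorable: 174240
Total paths: 4^12 = 16777216
P = 174240/16777216 = 5445/524288

Answer: 5445/524288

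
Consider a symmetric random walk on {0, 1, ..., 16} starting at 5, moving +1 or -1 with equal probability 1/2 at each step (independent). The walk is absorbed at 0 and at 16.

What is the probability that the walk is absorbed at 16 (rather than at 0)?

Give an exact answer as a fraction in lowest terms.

Symmetric walk (p = 1/2): the harmonic-function argument gives P(hit 16 before 0 | start at 5) = a/N.
P = 5/16 = 5/16

Answer: 5/16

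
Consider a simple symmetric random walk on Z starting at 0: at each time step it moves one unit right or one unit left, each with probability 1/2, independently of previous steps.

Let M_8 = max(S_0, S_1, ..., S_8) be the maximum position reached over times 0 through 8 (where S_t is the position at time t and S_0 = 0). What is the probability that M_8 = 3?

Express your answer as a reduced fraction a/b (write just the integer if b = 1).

Answer: 7/64

Derivation:
Let M_8 = max(S_0,...,S_8). Use the reflection principle: for j ≥ 1, #{paths with M_8 ≥ j} = #{S_8 ≥ j} + #{S_8 ≥ j+1}.
By reflection, #{M_8 ≥ 3} = #{S_8 ≥ 3} + #{S_8 ≥ 4} = 37 + 37 = 74.
#{M_8 ≥ 4} = #{S_8 ≥ 4} + #{S_8 ≥ 5} = 37 + 9 = 46.
#{M_8 = 3} = 74 - 46 = 28.
P(M_8 = 3) = 28/256 = 7/64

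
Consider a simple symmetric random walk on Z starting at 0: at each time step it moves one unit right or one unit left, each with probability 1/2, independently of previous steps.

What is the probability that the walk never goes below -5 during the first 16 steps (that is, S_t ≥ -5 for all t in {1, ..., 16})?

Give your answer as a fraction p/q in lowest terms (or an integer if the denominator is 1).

Answer: 28067/32768

Derivation:
Let f(t,s) = #length-t paths at position s with S_1..S_t all ≥ -5.
f(t,s) = f(t-1,s-1) + f(t-1,s+1) for s ≥ -5; f(t,s) = 0 for s < -5.
t=0: f(0,0)=1
t=1: f(1,-1)=1 f(1,1)=1
t=2: f(2,-2)=1 f(2,0)=2 f(2,2)=1
t=3: f(3,-3)=1 f(3,-1)=3 f(3,1)=3 f(3,3)=1
t=4: f(4,-4)=1 f(4,-2)=4 f(4,0)=6 f(4,2)=4 f(4,4)=1
t=5: f(5,-5)=1 f(5,-3)=5 f(5,-1)=10 f(5,1)=10 f(5,3)=5 f(5,5)=1
t=6: f(6,-4)=6 f(6,-2)=15 f(6,0)=20 f(6,2)=15 f(6,4)=6 f(6,6)=1
t=7: f(7,-5)=6 f(7,-3)=21 f(7,-1)=35 f(7,1)=35 f(7,3)=21 f(7,5)=7 f(7,7)=1
t=8: f(8,-4)=27 f(8,-2)=56 f(8,0)=70 f(8,2)=56 f(8,4)=28 f(8,6)=8 f(8,8)=1
t=9: f(9,-5)=27 f(9,-3)=83 f(9,-1)=126 f(9,1)=126 f(9,3)=84 f(9,5)=36 f(9,7)=9 f(9,9)=1
t=10: f(10,-4)=110 f(10,-2)=209 f(10,0)=252 f(10,2)=210 f(10,4)=120 f(10,6)=45 f(10,8)=10 f(10,10)=1
t=11: f(11,-5)=110 f(11,-3)=319 f(11,-1)=461 f(11,1)=462 f(11,3)=330 f(11,5)=165 f(11,7)=55 f(11,9)=11 f(11,11)=1
t=12: f(12,-4)=429 f(12,-2)=780 f(12,0)=923 f(12,2)=792 f(12,4)=495 f(12,6)=220 f(12,8)=66 f(12,10)=12 f(12,12)=1
t=13: f(13,-5)=429 f(13,-3)=1209 f(13,-1)=1703 f(13,1)=1715 f(13,3)=1287 f(13,5)=715 f(13,7)=286 f(13,9)=78 f(13,11)=13 f(13,13)=1
t=14: f(14,-4)=1638 f(14,-2)=2912 f(14,0)=3418 f(14,2)=3002 f(14,4)=2002 f(14,6)=1001 f(14,8)=364 f(14,10)=91 f(14,12)=14 f(14,14)=1
t=15: f(15,-5)=1638 f(15,-3)=4550 f(15,-1)=6330 f(15,1)=6420 f(15,3)=5004 f(15,5)=3003 f(15,7)=1365 f(15,9)=455 f(15,11)=105 f(15,13)=15 f(15,15)=1
t=16: f(16,-4)=6188 f(16,-2)=10880 f(16,0)=12750 f(16,2)=11424 f(16,4)=8007 f(16,6)=4368 f(16,8)=1820 f(16,10)=560 f(16,12)=120 f(16,14)=16 f(16,16)=1
Σ_s f(16,s) = 56134
P = 56134/65536 = 28067/32768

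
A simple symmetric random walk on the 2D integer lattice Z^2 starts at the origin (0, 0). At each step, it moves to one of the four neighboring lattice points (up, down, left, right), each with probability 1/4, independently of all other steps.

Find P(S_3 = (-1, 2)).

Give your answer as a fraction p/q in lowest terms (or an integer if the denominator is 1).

Answer: 3/64

Derivation:
Let h be the number of horizontal steps (so 3-h are vertical). To end at (-1,2) need (h-1)/2 right-steps and ((3-h)+2)/2 up-steps.
Sum over h with 1 ≤ h ≤ 1, h ≡ 1 (mod 2), 3-h ≡ 0 (mod 2):
h=1: C(3,1)·C(1,0)·C(2,2) = 3·1·1 = 3
Total favorable: 3
Total paths: 4^3 = 64
P = 3/64 = 3/64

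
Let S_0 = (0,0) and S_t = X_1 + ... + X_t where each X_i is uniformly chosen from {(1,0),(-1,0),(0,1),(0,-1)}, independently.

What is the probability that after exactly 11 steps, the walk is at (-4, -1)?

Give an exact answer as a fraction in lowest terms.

Let h be the number of horizontal steps (so 11-h are vertical). To end at (-4,-1) need (h-4)/2 right-steps and ((11-h)-1)/2 up-steps.
Sum over h with 4 ≤ h ≤ 10, h ≡ 0 (mod 2), 11-h ≡ 1 (mod 2):
h=4: C(11,4)·C(4,0)·C(7,3) = 330·1·35 = 11550
h=6: C(11,6)·C(6,1)·C(5,2) = 462·6·10 = 27720
h=8: C(11,8)·C(8,2)·C(3,1) = 165·28·3 = 13860
h=10: C(11,10)·C(10,3)·C(1,0) = 11·120·1 = 1320
Total favorable: 54450
Total paths: 4^11 = 4194304
P = 54450/4194304 = 27225/2097152

Answer: 27225/2097152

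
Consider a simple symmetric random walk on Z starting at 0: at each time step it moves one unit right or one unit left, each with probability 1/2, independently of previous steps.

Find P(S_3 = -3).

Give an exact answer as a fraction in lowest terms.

Answer: 1/8

Derivation:
To reach position -3 after 3 steps: need 0 steps of +1 and 3 of -1.
Favorable paths: C(3,0) = 1
Total paths: 2^3 = 8
P = 1/8 = 1/8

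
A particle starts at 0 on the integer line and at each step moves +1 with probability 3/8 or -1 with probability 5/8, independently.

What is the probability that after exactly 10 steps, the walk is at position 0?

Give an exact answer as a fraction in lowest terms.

Answer: 47840625/268435456

Derivation:
To be at 0 after 10 steps: need exactly 5 steps of +1 and 5 of -1.
Number of such sequences: C(10,5) = 252
Each has probability (3/8)^5 · (5/8)^5 = 759375/1073741824
P = 252 · 759375/1073741824 = 47840625/268435456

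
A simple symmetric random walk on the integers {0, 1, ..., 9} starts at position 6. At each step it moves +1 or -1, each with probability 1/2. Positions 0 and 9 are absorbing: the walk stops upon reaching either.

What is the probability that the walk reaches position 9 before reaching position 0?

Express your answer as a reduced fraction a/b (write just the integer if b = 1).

Symmetric walk (p = 1/2): the harmonic-function argument gives P(hit 9 before 0 | start at 6) = a/N.
P = 6/9 = 2/3

Answer: 2/3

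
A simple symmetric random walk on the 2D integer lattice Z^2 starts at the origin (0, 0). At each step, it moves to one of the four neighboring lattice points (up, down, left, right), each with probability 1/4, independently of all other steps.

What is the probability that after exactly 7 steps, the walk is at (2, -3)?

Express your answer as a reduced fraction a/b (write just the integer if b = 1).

Let h be the number of horizontal steps (so 7-h are vertical). To end at (2,-3) need (h+2)/2 right-steps and ((7-h)-3)/2 up-steps.
Sum over h with 2 ≤ h ≤ 4, h ≡ 0 (mod 2), 7-h ≡ 1 (mod 2):
h=2: C(7,2)·C(2,2)·C(5,1) = 21·1·5 = 105
h=4: C(7,4)·C(4,3)·C(3,0) = 35·4·1 = 140
Total favorable: 245
Total paths: 4^7 = 16384
P = 245/16384 = 245/16384

Answer: 245/16384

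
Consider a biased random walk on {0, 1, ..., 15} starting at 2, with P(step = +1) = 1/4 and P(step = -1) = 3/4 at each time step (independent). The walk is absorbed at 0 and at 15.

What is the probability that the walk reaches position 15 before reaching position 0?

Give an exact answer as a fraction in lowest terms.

Biased walk: p = 1/4, q = 3/4, r = q/p = 3
Gambler's ruin: P(hit 15 before 0 | start at 2) = (1 - r^a)/(1 - r^N)
r^2 = 9; r^15 = 14348907
P = (1 - 9) / (1 - 14348907) = -8 / -14348906 = 4/7174453

Answer: 4/7174453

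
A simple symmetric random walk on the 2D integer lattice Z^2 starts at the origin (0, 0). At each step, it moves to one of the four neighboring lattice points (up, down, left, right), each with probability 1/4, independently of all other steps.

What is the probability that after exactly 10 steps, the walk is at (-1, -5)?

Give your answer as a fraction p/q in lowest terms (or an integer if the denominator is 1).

Let h be the number of horizontal steps (so 10-h are vertical). To end at (-1,-5) need (h-1)/2 right-steps and ((10-h)-5)/2 up-steps.
Sum over h with 1 ≤ h ≤ 5, h ≡ 1 (mod 2), 10-h ≡ 1 (mod 2):
h=1: C(10,1)·C(1,0)·C(9,2) = 10·1·36 = 360
h=3: C(10,3)·C(3,1)·C(7,1) = 120·3·7 = 2520
h=5: C(10,5)·C(5,2)·C(5,0) = 252·10·1 = 2520
Total favorable: 5400
Total paths: 4^10 = 1048576
P = 5400/1048576 = 675/131072

Answer: 675/131072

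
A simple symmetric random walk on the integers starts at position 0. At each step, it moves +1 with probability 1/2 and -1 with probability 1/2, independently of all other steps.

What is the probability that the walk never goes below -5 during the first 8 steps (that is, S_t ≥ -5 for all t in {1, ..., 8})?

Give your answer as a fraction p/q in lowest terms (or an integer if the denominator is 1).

Answer: 123/128

Derivation:
Let f(t,s) = #length-t paths at position s with S_1..S_t all ≥ -5.
f(t,s) = f(t-1,s-1) + f(t-1,s+1) for s ≥ -5; f(t,s) = 0 for s < -5.
t=0: f(0,0)=1
t=1: f(1,-1)=1 f(1,1)=1
t=2: f(2,-2)=1 f(2,0)=2 f(2,2)=1
t=3: f(3,-3)=1 f(3,-1)=3 f(3,1)=3 f(3,3)=1
t=4: f(4,-4)=1 f(4,-2)=4 f(4,0)=6 f(4,2)=4 f(4,4)=1
t=5: f(5,-5)=1 f(5,-3)=5 f(5,-1)=10 f(5,1)=10 f(5,3)=5 f(5,5)=1
t=6: f(6,-4)=6 f(6,-2)=15 f(6,0)=20 f(6,2)=15 f(6,4)=6 f(6,6)=1
t=7: f(7,-5)=6 f(7,-3)=21 f(7,-1)=35 f(7,1)=35 f(7,3)=21 f(7,5)=7 f(7,7)=1
t=8: f(8,-4)=27 f(8,-2)=56 f(8,0)=70 f(8,2)=56 f(8,4)=28 f(8,6)=8 f(8,8)=1
Σ_s f(8,s) = 246
P = 246/256 = 123/128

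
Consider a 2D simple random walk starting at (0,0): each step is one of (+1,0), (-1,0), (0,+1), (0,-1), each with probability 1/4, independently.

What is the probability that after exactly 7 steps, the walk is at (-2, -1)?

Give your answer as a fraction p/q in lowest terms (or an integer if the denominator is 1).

Answer: 735/16384

Derivation:
Let h be the number of horizontal steps (so 7-h are vertical). To end at (-2,-1) need (h-2)/2 right-steps and ((7-h)-1)/2 up-steps.
Sum over h with 2 ≤ h ≤ 6, h ≡ 0 (mod 2), 7-h ≡ 1 (mod 2):
h=2: C(7,2)·C(2,0)·C(5,2) = 21·1·10 = 210
h=4: C(7,4)·C(4,1)·C(3,1) = 35·4·3 = 420
h=6: C(7,6)·C(6,2)·C(1,0) = 7·15·1 = 105
Total favorable: 735
Total paths: 4^7 = 16384
P = 735/16384 = 735/16384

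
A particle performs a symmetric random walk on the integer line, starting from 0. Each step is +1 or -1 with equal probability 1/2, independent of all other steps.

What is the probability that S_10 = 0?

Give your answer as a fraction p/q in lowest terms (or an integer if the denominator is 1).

Answer: 63/256

Derivation:
To return to 0 after 10 steps: need exactly 5 steps of +1 and 5 of -1.
Favorable paths: C(10,5) = 252
Total paths: 2^10 = 1024
P = 252/1024 = 63/256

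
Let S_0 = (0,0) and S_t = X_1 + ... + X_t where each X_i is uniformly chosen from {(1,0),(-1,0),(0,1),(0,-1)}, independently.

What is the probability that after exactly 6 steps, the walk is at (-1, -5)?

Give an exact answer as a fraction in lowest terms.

Answer: 3/2048

Derivation:
Let h be the number of horizontal steps (so 6-h are vertical). To end at (-1,-5) need (h-1)/2 right-steps and ((6-h)-5)/2 up-steps.
Sum over h with 1 ≤ h ≤ 1, h ≡ 1 (mod 2), 6-h ≡ 1 (mod 2):
h=1: C(6,1)·C(1,0)·C(5,0) = 6·1·1 = 6
Total favorable: 6
Total paths: 4^6 = 4096
P = 6/4096 = 3/2048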